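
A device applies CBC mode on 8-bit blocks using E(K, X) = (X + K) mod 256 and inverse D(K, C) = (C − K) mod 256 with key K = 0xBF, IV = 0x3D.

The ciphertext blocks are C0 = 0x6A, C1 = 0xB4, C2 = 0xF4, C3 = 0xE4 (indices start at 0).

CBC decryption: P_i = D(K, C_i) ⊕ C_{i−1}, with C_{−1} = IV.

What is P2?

P2: D(K, 0xF4) = 0x35; 0x35 ⊕ 0xB4 = 0x81.

P2 = 0x81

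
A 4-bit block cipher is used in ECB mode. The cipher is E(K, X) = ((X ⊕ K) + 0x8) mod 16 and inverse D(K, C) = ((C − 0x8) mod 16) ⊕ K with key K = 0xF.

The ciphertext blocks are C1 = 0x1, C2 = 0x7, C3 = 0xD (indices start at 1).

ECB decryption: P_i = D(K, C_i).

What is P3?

P3: D(K, 0xD) = 0xA.

P3 = 0xA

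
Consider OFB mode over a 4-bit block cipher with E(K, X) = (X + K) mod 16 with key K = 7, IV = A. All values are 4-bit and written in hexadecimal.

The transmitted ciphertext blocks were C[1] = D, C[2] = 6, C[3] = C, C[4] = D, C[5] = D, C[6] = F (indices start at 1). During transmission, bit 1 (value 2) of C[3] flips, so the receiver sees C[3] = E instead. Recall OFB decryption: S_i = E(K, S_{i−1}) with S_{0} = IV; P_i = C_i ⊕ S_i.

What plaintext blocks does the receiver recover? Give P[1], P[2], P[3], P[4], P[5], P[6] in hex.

P[1] = C, P[2] = E, P[3] = 1, P[4] = B, P[5] = 0, P[6] = B

Only C[3] changed, to E. In OFB, a change in C_i flips the same bit in P_i only; the keystream is unaffected. Decrypting the received ciphertext:
P[1]: S = E(K, A) = 1; D ⊕ 1 = C.
P[2]: S = E(K, 1) = 8; 6 ⊕ 8 = E.
P[3]: S = E(K, 8) = F; E ⊕ F = 1.
P[4]: S = E(K, F) = 6; D ⊕ 6 = B.
P[5]: S = E(K, 6) = D; D ⊕ D = 0.
P[6]: S = E(K, D) = 4; F ⊕ 4 = B.
Blocks that differ from the original plaintext: P[3].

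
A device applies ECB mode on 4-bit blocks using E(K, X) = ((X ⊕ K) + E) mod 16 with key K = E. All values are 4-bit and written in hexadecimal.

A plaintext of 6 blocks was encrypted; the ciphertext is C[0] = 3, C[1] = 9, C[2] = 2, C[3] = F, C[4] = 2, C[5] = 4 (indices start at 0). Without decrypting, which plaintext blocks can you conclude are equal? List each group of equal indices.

P[2] = P[4]

ECB encrypts each block independently with the same key, so equal ciphertext blocks imply equal plaintext blocks.
C[2] = C[4] = 2, so P[2] = P[4].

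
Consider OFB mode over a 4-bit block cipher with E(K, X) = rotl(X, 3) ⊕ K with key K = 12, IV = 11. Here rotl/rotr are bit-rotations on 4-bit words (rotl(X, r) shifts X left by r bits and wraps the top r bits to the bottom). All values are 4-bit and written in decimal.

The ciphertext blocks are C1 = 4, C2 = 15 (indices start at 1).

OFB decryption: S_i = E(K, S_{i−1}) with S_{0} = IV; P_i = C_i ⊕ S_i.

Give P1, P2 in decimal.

P1 = 5, P2 = 11

P1: S = E(K, 11) = 1; 4 ⊕ 1 = 5.
P2: S = E(K, 1) = 4; 15 ⊕ 4 = 11.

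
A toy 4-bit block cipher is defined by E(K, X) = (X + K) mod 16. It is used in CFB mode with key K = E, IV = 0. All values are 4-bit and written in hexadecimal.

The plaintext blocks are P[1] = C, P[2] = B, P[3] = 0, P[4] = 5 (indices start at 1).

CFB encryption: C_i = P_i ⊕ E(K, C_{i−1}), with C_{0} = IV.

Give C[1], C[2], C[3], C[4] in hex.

C[1]: E(K, 0) = E; C ⊕ E = 2.
C[2]: E(K, 2) = 0; B ⊕ 0 = B.
C[3]: E(K, B) = 9; 0 ⊕ 9 = 9.
C[4]: E(K, 9) = 7; 5 ⊕ 7 = 2.

C[1] = 2, C[2] = B, C[3] = 9, C[4] = 2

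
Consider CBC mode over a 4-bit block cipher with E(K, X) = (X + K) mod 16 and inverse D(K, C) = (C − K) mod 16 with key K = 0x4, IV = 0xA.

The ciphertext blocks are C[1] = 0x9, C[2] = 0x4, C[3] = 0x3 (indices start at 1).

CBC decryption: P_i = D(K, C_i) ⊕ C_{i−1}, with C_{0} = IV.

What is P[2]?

P[2] = 0x9

P[2]: D(K, 0x4) = 0x0; 0x0 ⊕ 0x9 = 0x9.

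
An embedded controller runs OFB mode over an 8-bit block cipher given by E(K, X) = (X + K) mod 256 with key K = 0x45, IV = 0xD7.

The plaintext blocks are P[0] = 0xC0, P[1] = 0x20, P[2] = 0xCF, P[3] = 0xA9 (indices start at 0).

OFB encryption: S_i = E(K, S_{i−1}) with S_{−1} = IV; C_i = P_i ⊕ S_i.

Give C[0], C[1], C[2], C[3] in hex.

C[0]: S = E(K, 0xD7) = 0x1C; 0xC0 ⊕ 0x1C = 0xDC.
C[1]: S = E(K, 0x1C) = 0x61; 0x20 ⊕ 0x61 = 0x41.
C[2]: S = E(K, 0x61) = 0xA6; 0xCF ⊕ 0xA6 = 0x69.
C[3]: S = E(K, 0xA6) = 0xEB; 0xA9 ⊕ 0xEB = 0x42.

C[0] = 0xDC, C[1] = 0x41, C[2] = 0x69, C[3] = 0x42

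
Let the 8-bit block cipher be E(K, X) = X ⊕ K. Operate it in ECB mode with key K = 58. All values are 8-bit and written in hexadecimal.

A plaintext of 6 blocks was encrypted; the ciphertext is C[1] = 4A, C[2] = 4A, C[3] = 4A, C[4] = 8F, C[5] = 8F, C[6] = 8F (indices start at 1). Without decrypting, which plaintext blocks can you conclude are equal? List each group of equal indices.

P[1] = P[2] = P[3]; P[4] = P[5] = P[6]

ECB encrypts each block independently with the same key, so equal ciphertext blocks imply equal plaintext blocks.
C[1] = C[2] = C[3] = 4A, so P[1] = P[2] = P[3].
C[4] = C[5] = C[6] = 8F, so P[4] = P[5] = P[6].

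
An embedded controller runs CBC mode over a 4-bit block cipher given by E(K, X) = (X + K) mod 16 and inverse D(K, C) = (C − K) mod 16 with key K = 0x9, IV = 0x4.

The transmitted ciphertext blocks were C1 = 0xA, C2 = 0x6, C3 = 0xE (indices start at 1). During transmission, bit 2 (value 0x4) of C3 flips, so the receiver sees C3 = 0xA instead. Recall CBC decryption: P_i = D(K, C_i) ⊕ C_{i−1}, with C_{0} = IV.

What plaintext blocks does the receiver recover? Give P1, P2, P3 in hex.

P1 = 0x5, P2 = 0x7, P3 = 0x7

Only C3 changed, to 0xA. In CBC, a change in C_i garbles P_i and flips the same bit in P_{i+1}. Decrypting the received ciphertext:
P1: D(K, 0xA) = 0x1; 0x1 ⊕ 0x4 = 0x5.
P2: D(K, 0x6) = 0xD; 0xD ⊕ 0xA = 0x7.
P3: D(K, 0xA) = 0x1; 0x1 ⊕ 0x6 = 0x7.
Blocks that differ from the original plaintext: P3.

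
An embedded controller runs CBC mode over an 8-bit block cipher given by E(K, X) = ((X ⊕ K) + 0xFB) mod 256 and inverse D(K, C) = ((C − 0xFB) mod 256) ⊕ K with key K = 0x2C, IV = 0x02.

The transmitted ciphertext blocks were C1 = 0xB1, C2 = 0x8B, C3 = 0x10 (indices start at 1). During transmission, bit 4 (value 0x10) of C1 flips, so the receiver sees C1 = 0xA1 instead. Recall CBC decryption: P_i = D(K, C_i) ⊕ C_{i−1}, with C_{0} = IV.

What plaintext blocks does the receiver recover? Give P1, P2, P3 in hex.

Only C1 changed, to 0xA1. In CBC, a change in C_i garbles P_i and flips the same bit in P_{i+1}. Decrypting the received ciphertext:
P1: D(K, 0xA1) = 0x8A; 0x8A ⊕ 0x02 = 0x88.
P2: D(K, 0x8B) = 0xBC; 0xBC ⊕ 0xA1 = 0x1D.
P3: D(K, 0x10) = 0x39; 0x39 ⊕ 0x8B = 0xB2.
Blocks that differ from the original plaintext: P1, P2.

P1 = 0x88, P2 = 0x1D, P3 = 0xB2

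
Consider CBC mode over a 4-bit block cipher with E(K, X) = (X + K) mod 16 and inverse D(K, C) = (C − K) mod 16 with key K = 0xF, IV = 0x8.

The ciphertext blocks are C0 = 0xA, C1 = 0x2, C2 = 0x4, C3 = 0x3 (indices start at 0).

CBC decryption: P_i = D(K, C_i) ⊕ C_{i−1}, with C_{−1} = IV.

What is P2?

P2: D(K, 0x4) = 0x5; 0x5 ⊕ 0x2 = 0x7.

P2 = 0x7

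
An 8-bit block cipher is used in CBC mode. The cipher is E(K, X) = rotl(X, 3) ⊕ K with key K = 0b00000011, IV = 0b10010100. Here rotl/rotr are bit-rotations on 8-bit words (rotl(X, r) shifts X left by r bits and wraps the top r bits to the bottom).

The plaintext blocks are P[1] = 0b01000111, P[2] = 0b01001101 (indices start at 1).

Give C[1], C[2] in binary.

C[1] = 0b10011101, C[2] = 0b10000101

CBC encryption: C_i = E(K, P_i ⊕ C_{i−1}), with C_{0} = IV.
C[1]: P[1] ⊕ 0b10010100 = 0b11010011; E(K, 0b11010011) = 0b10011101.
C[2]: P[2] ⊕ 0b10011101 = 0b11010000; E(K, 0b11010000) = 0b10000101.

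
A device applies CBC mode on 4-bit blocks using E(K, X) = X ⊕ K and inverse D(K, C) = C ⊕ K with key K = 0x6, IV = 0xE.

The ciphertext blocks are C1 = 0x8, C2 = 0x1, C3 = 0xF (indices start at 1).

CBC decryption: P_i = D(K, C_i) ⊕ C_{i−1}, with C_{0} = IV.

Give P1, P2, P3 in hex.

P1: D(K, 0x8) = 0xE; 0xE ⊕ 0xE = 0x0.
P2: D(K, 0x1) = 0x7; 0x7 ⊕ 0x8 = 0xF.
P3: D(K, 0xF) = 0x9; 0x9 ⊕ 0x1 = 0x8.

P1 = 0x0, P2 = 0xF, P3 = 0x8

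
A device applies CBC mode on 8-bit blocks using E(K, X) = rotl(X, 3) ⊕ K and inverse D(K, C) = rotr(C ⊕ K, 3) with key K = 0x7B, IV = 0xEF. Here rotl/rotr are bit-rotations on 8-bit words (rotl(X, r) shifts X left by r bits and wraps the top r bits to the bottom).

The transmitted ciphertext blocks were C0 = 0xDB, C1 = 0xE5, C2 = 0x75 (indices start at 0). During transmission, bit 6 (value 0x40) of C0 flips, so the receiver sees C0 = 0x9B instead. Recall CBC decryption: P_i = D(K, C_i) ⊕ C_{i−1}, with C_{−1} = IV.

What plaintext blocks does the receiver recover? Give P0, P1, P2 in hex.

Only C0 changed, to 0x9B. In CBC, a change in C_i garbles P_i and flips the same bit in P_{i+1}. Decrypting the received ciphertext:
P0: D(K, 0x9B) = 0x1C; 0x1C ⊕ 0xEF = 0xF3.
P1: D(K, 0xE5) = 0xD3; 0xD3 ⊕ 0x9B = 0x48.
P2: D(K, 0x75) = 0xC1; 0xC1 ⊕ 0xE5 = 0x24.
Blocks that differ from the original plaintext: P0, P1.

P0 = 0xF3, P1 = 0x48, P2 = 0x24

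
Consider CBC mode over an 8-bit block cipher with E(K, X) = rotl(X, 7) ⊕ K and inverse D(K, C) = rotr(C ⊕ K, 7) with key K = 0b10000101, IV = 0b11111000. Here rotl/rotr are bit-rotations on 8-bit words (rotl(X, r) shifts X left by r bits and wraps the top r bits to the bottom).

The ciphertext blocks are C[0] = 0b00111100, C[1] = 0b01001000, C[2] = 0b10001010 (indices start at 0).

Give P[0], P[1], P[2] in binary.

P[0] = 0b10001011, P[1] = 0b10100111, P[2] = 0b01010110

CBC decryption: P_i = D(K, C_i) ⊕ C_{i−1}, with C_{−1} = IV.
P[0]: D(K, 0b00111100) = 0b01110011; 0b01110011 ⊕ 0b11111000 = 0b10001011.
P[1]: D(K, 0b01001000) = 0b10011011; 0b10011011 ⊕ 0b00111100 = 0b10100111.
P[2]: D(K, 0b10001010) = 0b00011110; 0b00011110 ⊕ 0b01001000 = 0b01010110.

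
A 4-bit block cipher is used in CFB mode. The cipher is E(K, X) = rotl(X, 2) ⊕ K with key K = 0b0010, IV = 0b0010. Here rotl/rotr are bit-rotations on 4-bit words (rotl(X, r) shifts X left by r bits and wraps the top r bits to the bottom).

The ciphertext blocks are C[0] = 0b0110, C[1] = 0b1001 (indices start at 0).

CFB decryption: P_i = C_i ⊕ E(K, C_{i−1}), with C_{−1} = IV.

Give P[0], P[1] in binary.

P[0] = 0b1100, P[1] = 0b0010

P[0]: E(K, 0b0010) = 0b1010; 0b0110 ⊕ 0b1010 = 0b1100.
P[1]: E(K, 0b0110) = 0b1011; 0b1001 ⊕ 0b1011 = 0b0010.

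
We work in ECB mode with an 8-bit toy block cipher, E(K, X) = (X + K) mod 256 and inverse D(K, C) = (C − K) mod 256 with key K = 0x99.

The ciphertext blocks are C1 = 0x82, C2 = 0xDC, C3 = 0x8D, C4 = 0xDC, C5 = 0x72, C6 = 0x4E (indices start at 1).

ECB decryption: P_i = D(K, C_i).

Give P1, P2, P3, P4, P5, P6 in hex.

P1: D(K, 0x82) = 0xE9.
P2: D(K, 0xDC) = 0x43.
P3: D(K, 0x8D) = 0xF4.
P4: D(K, 0xDC) = 0x43.
P5: D(K, 0x72) = 0xD9.
P6: D(K, 0x4E) = 0xB5.

P1 = 0xE9, P2 = 0x43, P3 = 0xF4, P4 = 0x43, P5 = 0xD9, P6 = 0xB5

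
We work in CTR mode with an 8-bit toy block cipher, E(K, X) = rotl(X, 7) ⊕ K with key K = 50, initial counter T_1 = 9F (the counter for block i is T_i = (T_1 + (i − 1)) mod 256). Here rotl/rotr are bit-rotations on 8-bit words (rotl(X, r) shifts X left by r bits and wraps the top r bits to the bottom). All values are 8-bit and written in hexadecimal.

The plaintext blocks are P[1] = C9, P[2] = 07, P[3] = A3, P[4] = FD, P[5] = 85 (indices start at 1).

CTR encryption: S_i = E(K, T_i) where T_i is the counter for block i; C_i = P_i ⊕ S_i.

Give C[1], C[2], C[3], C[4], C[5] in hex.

C[1]: T = 9F, S = E(K, T) = 9F; C9 ⊕ 9F = 56.
C[2]: T = A0, S = E(K, T) = 00; 07 ⊕ 00 = 07.
C[3]: T = A1, S = E(K, T) = 80; A3 ⊕ 80 = 23.
C[4]: T = A2, S = E(K, T) = 01; FD ⊕ 01 = FC.
C[5]: T = A3, S = E(K, T) = 81; 85 ⊕ 81 = 04.

C[1] = 56, C[2] = 07, C[3] = 23, C[4] = FC, C[5] = 04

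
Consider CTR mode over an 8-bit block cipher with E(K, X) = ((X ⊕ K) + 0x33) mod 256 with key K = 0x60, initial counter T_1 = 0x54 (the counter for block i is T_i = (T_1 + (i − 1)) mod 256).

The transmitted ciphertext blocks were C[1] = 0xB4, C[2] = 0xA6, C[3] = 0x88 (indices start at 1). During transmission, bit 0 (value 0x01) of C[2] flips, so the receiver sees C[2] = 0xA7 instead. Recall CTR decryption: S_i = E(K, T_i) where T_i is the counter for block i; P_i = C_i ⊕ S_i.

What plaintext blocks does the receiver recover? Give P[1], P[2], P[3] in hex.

Only C[2] changed, to 0xA7. In CTR, a change in C_i flips the same bit in P_i only; the keystream is unaffected. Decrypting the received ciphertext:
P[1]: T = 0x54, S = E(K, T) = 0x67; 0xB4 ⊕ 0x67 = 0xD3.
P[2]: T = 0x55, S = E(K, T) = 0x68; 0xA7 ⊕ 0x68 = 0xCF.
P[3]: T = 0x56, S = E(K, T) = 0x69; 0x88 ⊕ 0x69 = 0xE1.
Blocks that differ from the original plaintext: P[2].

P[1] = 0xD3, P[2] = 0xCF, P[3] = 0xE1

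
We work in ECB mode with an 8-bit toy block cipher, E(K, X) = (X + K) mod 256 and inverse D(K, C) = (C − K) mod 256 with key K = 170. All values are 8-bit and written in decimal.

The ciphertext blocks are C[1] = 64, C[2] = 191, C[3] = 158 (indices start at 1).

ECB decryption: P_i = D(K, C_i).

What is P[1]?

P[1] = 150

P[1]: D(K, 64) = 150.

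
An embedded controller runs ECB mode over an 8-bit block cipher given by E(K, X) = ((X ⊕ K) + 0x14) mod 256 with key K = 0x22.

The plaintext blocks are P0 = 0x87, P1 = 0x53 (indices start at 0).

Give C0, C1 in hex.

C0 = 0xB9, C1 = 0x85

ECB encryption: C_i = E(K, P_i).
C0: E(K, 0x87) = 0xB9.
C1: E(K, 0x53) = 0x85.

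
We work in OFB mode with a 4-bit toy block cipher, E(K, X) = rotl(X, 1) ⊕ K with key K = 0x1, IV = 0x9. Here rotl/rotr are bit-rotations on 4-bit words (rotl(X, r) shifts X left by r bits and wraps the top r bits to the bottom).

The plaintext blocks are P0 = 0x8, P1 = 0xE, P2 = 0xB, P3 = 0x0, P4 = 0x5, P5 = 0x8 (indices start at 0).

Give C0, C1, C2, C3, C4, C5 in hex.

OFB encryption: S_i = E(K, S_{i−1}) with S_{−1} = IV; C_i = P_i ⊕ S_i.
C0: S = E(K, 0x9) = 0x2; 0x8 ⊕ 0x2 = 0xA.
C1: S = E(K, 0x2) = 0x5; 0xE ⊕ 0x5 = 0xB.
C2: S = E(K, 0x5) = 0xB; 0xB ⊕ 0xB = 0x0.
C3: S = E(K, 0xB) = 0x6; 0x0 ⊕ 0x6 = 0x6.
C4: S = E(K, 0x6) = 0xD; 0x5 ⊕ 0xD = 0x8.
C5: S = E(K, 0xD) = 0xA; 0x8 ⊕ 0xA = 0x2.

C0 = 0xA, C1 = 0xB, C2 = 0x0, C3 = 0x6, C4 = 0x8, C5 = 0x2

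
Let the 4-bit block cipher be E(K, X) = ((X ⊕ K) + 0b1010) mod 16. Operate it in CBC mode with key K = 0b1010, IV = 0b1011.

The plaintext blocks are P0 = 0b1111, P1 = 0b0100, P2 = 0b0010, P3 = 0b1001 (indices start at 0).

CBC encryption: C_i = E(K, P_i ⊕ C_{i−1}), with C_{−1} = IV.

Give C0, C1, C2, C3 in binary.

C0 = 0b1000, C1 = 0b0000, C2 = 0b0010, C3 = 0b1011

C0: P0 ⊕ 0b1011 = 0b0100; E(K, 0b0100) = 0b1000.
C1: P1 ⊕ 0b1000 = 0b1100; E(K, 0b1100) = 0b0000.
C2: P2 ⊕ 0b0000 = 0b0010; E(K, 0b0010) = 0b0010.
C3: P3 ⊕ 0b0010 = 0b1011; E(K, 0b1011) = 0b1011.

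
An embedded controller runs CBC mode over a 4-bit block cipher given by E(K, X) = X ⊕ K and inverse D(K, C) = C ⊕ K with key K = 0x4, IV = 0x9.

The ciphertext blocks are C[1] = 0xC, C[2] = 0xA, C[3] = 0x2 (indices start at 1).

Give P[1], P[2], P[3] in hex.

P[1] = 0x1, P[2] = 0x2, P[3] = 0xC

CBC decryption: P_i = D(K, C_i) ⊕ C_{i−1}, with C_{0} = IV.
P[1]: D(K, 0xC) = 0x8; 0x8 ⊕ 0x9 = 0x1.
P[2]: D(K, 0xA) = 0xE; 0xE ⊕ 0xC = 0x2.
P[3]: D(K, 0x2) = 0x6; 0x6 ⊕ 0xA = 0xC.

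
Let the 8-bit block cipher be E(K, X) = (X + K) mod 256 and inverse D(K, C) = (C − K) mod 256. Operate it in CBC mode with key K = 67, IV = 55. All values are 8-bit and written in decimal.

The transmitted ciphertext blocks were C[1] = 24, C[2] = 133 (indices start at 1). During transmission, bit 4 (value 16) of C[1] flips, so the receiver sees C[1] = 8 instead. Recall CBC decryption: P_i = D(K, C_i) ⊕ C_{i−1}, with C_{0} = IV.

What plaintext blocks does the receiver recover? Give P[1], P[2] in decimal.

P[1] = 242, P[2] = 74

Only C[1] changed, to 8. In CBC, a change in C_i garbles P_i and flips the same bit in P_{i+1}. Decrypting the received ciphertext:
P[1]: D(K, 8) = 197; 197 ⊕ 55 = 242.
P[2]: D(K, 133) = 66; 66 ⊕ 8 = 74.
Blocks that differ from the original plaintext: P[1], P[2].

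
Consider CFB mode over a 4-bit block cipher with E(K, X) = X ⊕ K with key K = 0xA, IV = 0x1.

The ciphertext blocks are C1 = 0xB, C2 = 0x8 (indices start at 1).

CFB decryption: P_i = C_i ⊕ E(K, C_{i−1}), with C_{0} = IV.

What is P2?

P2: E(K, 0xB) = 0x1; 0x8 ⊕ 0x1 = 0x9.

P2 = 0x9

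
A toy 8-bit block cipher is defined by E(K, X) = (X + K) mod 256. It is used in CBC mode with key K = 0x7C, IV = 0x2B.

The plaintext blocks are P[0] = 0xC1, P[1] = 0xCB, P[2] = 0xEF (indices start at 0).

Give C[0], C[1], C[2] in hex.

CBC encryption: C_i = E(K, P_i ⊕ C_{i−1}), with C_{−1} = IV.
C[0]: P[0] ⊕ 0x2B = 0xEA; E(K, 0xEA) = 0x66.
C[1]: P[1] ⊕ 0x66 = 0xAD; E(K, 0xAD) = 0x29.
C[2]: P[2] ⊕ 0x29 = 0xC6; E(K, 0xC6) = 0x42.

C[0] = 0x66, C[1] = 0x29, C[2] = 0x42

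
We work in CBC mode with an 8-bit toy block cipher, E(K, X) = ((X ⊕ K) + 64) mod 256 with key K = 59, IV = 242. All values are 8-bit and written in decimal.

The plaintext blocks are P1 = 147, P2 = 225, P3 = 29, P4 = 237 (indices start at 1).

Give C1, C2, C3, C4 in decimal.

CBC encryption: C_i = E(K, P_i ⊕ C_{i−1}), with C_{0} = IV.
C1: P1 ⊕ 242 = 97; E(K, 97) = 154.
C2: P2 ⊕ 154 = 123; E(K, 123) = 128.
C3: P3 ⊕ 128 = 157; E(K, 157) = 230.
C4: P4 ⊕ 230 = 11; E(K, 11) = 112.

C1 = 154, C2 = 128, C3 = 230, C4 = 112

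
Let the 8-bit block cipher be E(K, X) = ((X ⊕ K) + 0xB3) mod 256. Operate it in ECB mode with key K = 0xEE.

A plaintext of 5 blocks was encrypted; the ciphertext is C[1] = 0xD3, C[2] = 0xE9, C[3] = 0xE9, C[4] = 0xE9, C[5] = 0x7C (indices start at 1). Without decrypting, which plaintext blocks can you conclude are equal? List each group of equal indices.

ECB encrypts each block independently with the same key, so equal ciphertext blocks imply equal plaintext blocks.
C[2] = C[3] = C[4] = 0xE9, so P[2] = P[3] = P[4].

P[2] = P[3] = P[4]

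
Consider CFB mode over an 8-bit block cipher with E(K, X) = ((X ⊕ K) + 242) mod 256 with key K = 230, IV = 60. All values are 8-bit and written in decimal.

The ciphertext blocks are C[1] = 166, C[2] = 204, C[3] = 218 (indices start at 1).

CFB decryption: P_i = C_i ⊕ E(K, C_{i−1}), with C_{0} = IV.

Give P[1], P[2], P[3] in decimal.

P[1]: E(K, 60) = 204; 166 ⊕ 204 = 106.
P[2]: E(K, 166) = 50; 204 ⊕ 50 = 254.
P[3]: E(K, 204) = 28; 218 ⊕ 28 = 198.

P[1] = 106, P[2] = 254, P[3] = 198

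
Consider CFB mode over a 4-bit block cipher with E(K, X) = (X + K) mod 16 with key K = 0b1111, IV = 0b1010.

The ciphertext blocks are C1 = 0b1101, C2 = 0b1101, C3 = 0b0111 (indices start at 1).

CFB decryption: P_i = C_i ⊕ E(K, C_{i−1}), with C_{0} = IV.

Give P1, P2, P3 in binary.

P1 = 0b0100, P2 = 0b0001, P3 = 0b1011

P1: E(K, 0b1010) = 0b1001; 0b1101 ⊕ 0b1001 = 0b0100.
P2: E(K, 0b1101) = 0b1100; 0b1101 ⊕ 0b1100 = 0b0001.
P3: E(K, 0b1101) = 0b1100; 0b0111 ⊕ 0b1100 = 0b1011.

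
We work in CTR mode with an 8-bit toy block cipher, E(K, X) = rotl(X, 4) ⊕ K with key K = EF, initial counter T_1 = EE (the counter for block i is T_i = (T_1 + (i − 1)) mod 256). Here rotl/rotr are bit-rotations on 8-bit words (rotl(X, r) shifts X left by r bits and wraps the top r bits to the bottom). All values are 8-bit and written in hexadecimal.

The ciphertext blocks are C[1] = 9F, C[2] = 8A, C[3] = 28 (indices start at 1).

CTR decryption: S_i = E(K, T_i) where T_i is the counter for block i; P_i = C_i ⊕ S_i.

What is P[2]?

P[2] = 9B

P[2]: T = EF, S = E(K, T) = 11; 8A ⊕ 11 = 9B.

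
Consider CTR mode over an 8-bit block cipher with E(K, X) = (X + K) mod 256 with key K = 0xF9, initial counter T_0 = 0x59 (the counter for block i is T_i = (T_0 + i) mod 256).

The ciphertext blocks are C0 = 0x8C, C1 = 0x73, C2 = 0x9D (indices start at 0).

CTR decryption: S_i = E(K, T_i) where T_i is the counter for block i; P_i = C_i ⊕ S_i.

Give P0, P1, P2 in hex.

P0: T = 0x59, S = E(K, T) = 0x52; 0x8C ⊕ 0x52 = 0xDE.
P1: T = 0x5A, S = E(K, T) = 0x53; 0x73 ⊕ 0x53 = 0x20.
P2: T = 0x5B, S = E(K, T) = 0x54; 0x9D ⊕ 0x54 = 0xC9.

P0 = 0xDE, P1 = 0x20, P2 = 0xC9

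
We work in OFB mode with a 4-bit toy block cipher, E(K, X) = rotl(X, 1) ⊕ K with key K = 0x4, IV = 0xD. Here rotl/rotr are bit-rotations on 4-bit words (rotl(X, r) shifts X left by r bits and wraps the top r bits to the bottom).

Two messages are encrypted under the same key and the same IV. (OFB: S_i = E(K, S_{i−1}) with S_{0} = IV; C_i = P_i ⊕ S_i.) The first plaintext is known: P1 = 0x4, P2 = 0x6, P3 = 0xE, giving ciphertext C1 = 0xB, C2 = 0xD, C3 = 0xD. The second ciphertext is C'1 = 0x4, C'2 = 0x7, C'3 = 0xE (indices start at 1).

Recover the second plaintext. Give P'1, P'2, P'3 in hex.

In OFB with a reused IV, both messages share the same keystream S_i, so C_i ⊕ C'_i = P_i ⊕ P'_i and thus P'_i = P_i ⊕ C_i ⊕ C'_i.
P'1: 0x4 ⊕ 0xB ⊕ 0x4 = 0xB.
P'2: 0x6 ⊕ 0xD ⊕ 0x7 = 0xC.
P'3: 0xE ⊕ 0xD ⊕ 0xE = 0xD.

P'1 = 0xB, P'2 = 0xC, P'3 = 0xD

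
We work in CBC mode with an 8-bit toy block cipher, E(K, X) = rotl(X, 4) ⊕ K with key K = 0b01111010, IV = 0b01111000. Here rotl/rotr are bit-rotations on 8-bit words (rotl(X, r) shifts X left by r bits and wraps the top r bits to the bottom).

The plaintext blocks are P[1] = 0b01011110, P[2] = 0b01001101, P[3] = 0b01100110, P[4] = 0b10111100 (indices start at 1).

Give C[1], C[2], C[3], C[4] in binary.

CBC encryption: C_i = E(K, P_i ⊕ C_{i−1}), with C_{0} = IV.
C[1]: P[1] ⊕ 0b01111000 = 0b00100110; E(K, 0b00100110) = 0b00011000.
C[2]: P[2] ⊕ 0b00011000 = 0b01010101; E(K, 0b01010101) = 0b00101111.
C[3]: P[3] ⊕ 0b00101111 = 0b01001001; E(K, 0b01001001) = 0b11101110.
C[4]: P[4] ⊕ 0b11101110 = 0b01010010; E(K, 0b01010010) = 0b01011111.

C[1] = 0b00011000, C[2] = 0b00101111, C[3] = 0b11101110, C[4] = 0b01011111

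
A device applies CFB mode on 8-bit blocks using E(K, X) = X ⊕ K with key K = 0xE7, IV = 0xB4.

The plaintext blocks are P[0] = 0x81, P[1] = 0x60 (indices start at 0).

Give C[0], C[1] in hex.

C[0] = 0xD2, C[1] = 0x55

CFB encryption: C_i = P_i ⊕ E(K, C_{i−1}), with C_{−1} = IV.
C[0]: E(K, 0xB4) = 0x53; 0x81 ⊕ 0x53 = 0xD2.
C[1]: E(K, 0xD2) = 0x35; 0x60 ⊕ 0x35 = 0x55.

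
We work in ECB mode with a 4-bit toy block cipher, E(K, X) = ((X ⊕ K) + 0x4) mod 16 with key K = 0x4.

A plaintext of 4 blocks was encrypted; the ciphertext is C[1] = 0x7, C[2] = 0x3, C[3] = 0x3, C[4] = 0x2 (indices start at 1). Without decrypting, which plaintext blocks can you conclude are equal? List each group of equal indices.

P[2] = P[3]

ECB encrypts each block independently with the same key, so equal ciphertext blocks imply equal plaintext blocks.
C[2] = C[3] = 0x3, so P[2] = P[3].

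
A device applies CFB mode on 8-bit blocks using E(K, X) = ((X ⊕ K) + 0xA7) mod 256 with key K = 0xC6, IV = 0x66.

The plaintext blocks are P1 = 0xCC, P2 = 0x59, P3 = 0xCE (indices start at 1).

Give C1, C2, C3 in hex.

C1 = 0x8B, C2 = 0xAD, C3 = 0xDC

CFB encryption: C_i = P_i ⊕ E(K, C_{i−1}), with C_{0} = IV.
C1: E(K, 0x66) = 0x47; 0xCC ⊕ 0x47 = 0x8B.
C2: E(K, 0x8B) = 0xF4; 0x59 ⊕ 0xF4 = 0xAD.
C3: E(K, 0xAD) = 0x12; 0xCE ⊕ 0x12 = 0xDC.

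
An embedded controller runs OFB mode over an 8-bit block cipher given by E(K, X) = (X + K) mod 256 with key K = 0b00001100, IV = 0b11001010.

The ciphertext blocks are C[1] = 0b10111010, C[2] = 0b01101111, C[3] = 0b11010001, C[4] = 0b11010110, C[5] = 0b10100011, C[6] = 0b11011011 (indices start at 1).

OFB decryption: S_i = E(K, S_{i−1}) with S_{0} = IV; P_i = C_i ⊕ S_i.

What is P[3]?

P[3] = 0b00111111

P[1]: S = E(K, 0b11001010) = 0b11010110; 0b10111010 ⊕ 0b11010110 = 0b01101100.
P[2]: S = E(K, 0b11010110) = 0b11100010; 0b01101111 ⊕ 0b11100010 = 0b10001101.
P[3]: S = E(K, 0b11100010) = 0b11101110; 0b11010001 ⊕ 0b11101110 = 0b00111111.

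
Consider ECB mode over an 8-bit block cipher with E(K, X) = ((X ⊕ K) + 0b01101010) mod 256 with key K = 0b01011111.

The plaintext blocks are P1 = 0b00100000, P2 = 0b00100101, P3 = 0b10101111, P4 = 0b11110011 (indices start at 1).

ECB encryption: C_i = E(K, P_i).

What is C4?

C4: E(K, 0b11110011) = 0b00010110.

C4 = 0b00010110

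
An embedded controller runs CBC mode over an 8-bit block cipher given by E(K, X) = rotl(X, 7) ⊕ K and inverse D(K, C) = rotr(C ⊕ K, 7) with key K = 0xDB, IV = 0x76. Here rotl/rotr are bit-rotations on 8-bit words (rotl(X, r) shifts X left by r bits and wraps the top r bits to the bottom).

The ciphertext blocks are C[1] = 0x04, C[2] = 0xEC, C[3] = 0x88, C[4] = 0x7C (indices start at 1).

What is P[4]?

P[4] = 0xC7

CBC decryption: P_i = D(K, C_i) ⊕ C_{i−1}, with C_{0} = IV.
P[4]: D(K, 0x7C) = 0x4F; 0x4F ⊕ 0x88 = 0xC7.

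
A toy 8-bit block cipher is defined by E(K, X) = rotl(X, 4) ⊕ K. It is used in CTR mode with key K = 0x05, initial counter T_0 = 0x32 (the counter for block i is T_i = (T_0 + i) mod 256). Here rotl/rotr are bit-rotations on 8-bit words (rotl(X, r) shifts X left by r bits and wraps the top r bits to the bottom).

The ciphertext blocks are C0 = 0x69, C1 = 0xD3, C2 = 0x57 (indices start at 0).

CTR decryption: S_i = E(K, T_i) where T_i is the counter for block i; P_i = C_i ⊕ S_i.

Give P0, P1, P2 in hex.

P0: T = 0x32, S = E(K, T) = 0x26; 0x69 ⊕ 0x26 = 0x4F.
P1: T = 0x33, S = E(K, T) = 0x36; 0xD3 ⊕ 0x36 = 0xE5.
P2: T = 0x34, S = E(K, T) = 0x46; 0x57 ⊕ 0x46 = 0x11.

P0 = 0x4F, P1 = 0xE5, P2 = 0x11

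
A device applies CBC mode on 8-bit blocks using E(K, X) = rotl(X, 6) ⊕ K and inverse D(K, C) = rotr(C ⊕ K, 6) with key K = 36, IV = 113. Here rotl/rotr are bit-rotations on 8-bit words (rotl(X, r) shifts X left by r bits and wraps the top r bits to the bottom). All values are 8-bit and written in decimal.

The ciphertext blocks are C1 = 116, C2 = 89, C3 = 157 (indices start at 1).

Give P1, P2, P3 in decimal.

CBC decryption: P_i = D(K, C_i) ⊕ C_{i−1}, with C_{0} = IV.
P1: D(K, 116) = 65; 65 ⊕ 113 = 48.
P2: D(K, 89) = 245; 245 ⊕ 116 = 129.
P3: D(K, 157) = 230; 230 ⊕ 89 = 191.

P1 = 48, P2 = 129, P3 = 191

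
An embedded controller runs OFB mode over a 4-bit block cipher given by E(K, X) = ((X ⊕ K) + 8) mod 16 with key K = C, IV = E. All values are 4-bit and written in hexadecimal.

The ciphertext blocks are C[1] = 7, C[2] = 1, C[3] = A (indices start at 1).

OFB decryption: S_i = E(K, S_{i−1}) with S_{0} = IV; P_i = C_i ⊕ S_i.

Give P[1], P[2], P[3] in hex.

P[1]: S = E(K, E) = A; 7 ⊕ A = D.
P[2]: S = E(K, A) = E; 1 ⊕ E = F.
P[3]: S = E(K, E) = A; A ⊕ A = 0.

P[1] = D, P[2] = F, P[3] = 0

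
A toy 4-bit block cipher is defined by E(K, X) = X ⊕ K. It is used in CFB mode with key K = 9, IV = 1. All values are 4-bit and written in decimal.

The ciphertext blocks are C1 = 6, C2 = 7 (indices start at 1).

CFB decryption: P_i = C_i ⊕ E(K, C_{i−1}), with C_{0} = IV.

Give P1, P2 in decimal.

P1: E(K, 1) = 8; 6 ⊕ 8 = 14.
P2: E(K, 6) = 15; 7 ⊕ 15 = 8.

P1 = 14, P2 = 8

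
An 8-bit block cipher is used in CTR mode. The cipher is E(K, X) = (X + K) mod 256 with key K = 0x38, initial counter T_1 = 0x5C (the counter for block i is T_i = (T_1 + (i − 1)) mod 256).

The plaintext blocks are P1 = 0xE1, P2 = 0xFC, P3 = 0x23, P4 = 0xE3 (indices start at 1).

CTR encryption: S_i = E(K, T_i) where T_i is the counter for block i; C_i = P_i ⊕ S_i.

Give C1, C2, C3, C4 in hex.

C1: T = 0x5C, S = E(K, T) = 0x94; 0xE1 ⊕ 0x94 = 0x75.
C2: T = 0x5D, S = E(K, T) = 0x95; 0xFC ⊕ 0x95 = 0x69.
C3: T = 0x5E, S = E(K, T) = 0x96; 0x23 ⊕ 0x96 = 0xB5.
C4: T = 0x5F, S = E(K, T) = 0x97; 0xE3 ⊕ 0x97 = 0x74.

C1 = 0x75, C2 = 0x69, C3 = 0xB5, C4 = 0x74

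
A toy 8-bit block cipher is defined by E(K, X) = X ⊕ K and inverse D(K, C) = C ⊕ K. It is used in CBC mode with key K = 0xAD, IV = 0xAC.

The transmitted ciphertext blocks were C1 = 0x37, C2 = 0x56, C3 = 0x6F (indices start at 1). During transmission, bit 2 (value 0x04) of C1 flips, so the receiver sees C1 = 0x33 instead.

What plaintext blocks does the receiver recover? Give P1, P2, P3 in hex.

P1 = 0x32, P2 = 0xC8, P3 = 0x94

CBC decryption: P_i = D(K, C_i) ⊕ C_{i−1}, with C_{0} = IV.
Only C1 changed, to 0x33. In CBC, a change in C_i garbles P_i and flips the same bit in P_{i+1}. Decrypting the received ciphertext:
P1: D(K, 0x33) = 0x9E; 0x9E ⊕ 0xAC = 0x32.
P2: D(K, 0x56) = 0xFB; 0xFB ⊕ 0x33 = 0xC8.
P3: D(K, 0x6F) = 0xC2; 0xC2 ⊕ 0x56 = 0x94.
Blocks that differ from the original plaintext: P1, P2.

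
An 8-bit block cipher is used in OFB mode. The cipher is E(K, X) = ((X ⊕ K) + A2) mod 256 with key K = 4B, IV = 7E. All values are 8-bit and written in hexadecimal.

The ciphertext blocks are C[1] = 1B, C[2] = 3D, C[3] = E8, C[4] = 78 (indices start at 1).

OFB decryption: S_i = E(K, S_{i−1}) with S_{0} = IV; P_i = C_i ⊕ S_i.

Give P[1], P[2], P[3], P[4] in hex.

P[1]: S = E(K, 7E) = D7; 1B ⊕ D7 = CC.
P[2]: S = E(K, D7) = 3E; 3D ⊕ 3E = 03.
P[3]: S = E(K, 3E) = 17; E8 ⊕ 17 = FF.
P[4]: S = E(K, 17) = FE; 78 ⊕ FE = 86.

P[1] = CC, P[2] = 03, P[3] = FF, P[4] = 86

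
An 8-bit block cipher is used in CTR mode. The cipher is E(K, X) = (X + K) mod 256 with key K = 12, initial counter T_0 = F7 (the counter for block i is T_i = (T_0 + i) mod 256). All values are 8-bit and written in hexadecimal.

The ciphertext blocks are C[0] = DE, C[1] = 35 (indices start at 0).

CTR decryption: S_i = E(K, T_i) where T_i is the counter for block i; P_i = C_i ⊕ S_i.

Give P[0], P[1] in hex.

P[0] = D7, P[1] = 3F

P[0]: T = F7, S = E(K, T) = 09; DE ⊕ 09 = D7.
P[1]: T = F8, S = E(K, T) = 0A; 35 ⊕ 0A = 3F.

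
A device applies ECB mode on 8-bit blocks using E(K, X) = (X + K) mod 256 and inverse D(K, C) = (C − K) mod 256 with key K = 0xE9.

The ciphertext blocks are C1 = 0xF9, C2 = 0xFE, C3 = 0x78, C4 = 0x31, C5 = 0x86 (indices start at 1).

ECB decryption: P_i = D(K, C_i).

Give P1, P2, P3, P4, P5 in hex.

P1: D(K, 0xF9) = 0x10.
P2: D(K, 0xFE) = 0x15.
P3: D(K, 0x78) = 0x8F.
P4: D(K, 0x31) = 0x48.
P5: D(K, 0x86) = 0x9D.

P1 = 0x10, P2 = 0x15, P3 = 0x8F, P4 = 0x48, P5 = 0x9D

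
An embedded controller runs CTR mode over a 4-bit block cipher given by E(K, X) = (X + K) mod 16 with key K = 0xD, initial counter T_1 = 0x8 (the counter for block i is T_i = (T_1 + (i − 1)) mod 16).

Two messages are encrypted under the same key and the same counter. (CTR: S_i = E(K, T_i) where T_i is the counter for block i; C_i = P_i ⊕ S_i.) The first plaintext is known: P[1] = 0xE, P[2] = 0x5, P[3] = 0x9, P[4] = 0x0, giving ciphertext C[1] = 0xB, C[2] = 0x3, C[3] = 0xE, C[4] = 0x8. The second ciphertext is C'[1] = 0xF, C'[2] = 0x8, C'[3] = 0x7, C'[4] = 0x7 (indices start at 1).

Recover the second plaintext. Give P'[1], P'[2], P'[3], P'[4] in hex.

P'[1] = 0xA, P'[2] = 0xE, P'[3] = 0x0, P'[4] = 0xF

In CTR with a reused counter, both messages share the same keystream S_i, so C_i ⊕ C'_i = P_i ⊕ P'_i and thus P'_i = P_i ⊕ C_i ⊕ C'_i.
P'[1]: 0xE ⊕ 0xB ⊕ 0xF = 0xA.
P'[2]: 0x5 ⊕ 0x3 ⊕ 0x8 = 0xE.
P'[3]: 0x9 ⊕ 0xE ⊕ 0x7 = 0x0.
P'[4]: 0x0 ⊕ 0x8 ⊕ 0x7 = 0xF.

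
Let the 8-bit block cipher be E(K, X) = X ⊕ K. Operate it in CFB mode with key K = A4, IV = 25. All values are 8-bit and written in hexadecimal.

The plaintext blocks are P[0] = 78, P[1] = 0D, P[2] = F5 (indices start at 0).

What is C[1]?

C[1] = 50

CFB encryption: C_i = P_i ⊕ E(K, C_{i−1}), with C_{−1} = IV.
C[0]: E(K, 25) = 81; 78 ⊕ 81 = F9.
C[1]: E(K, F9) = 5D; 0D ⊕ 5D = 50.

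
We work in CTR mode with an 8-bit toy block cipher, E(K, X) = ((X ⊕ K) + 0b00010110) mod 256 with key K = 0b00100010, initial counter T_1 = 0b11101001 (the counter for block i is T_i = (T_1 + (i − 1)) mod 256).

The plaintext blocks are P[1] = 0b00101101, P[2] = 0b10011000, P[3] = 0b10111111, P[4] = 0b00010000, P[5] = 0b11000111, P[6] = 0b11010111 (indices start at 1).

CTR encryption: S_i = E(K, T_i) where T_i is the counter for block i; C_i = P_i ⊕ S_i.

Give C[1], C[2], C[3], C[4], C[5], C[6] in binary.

C[1]: T = 0b11101001, S = E(K, T) = 0b11100001; 0b00101101 ⊕ 0b11100001 = 0b11001100.
C[2]: T = 0b11101010, S = E(K, T) = 0b11011110; 0b10011000 ⊕ 0b11011110 = 0b01000110.
C[3]: T = 0b11101011, S = E(K, T) = 0b11011111; 0b10111111 ⊕ 0b11011111 = 0b01100000.
C[4]: T = 0b11101100, S = E(K, T) = 0b11100100; 0b00010000 ⊕ 0b11100100 = 0b11110100.
C[5]: T = 0b11101101, S = E(K, T) = 0b11100101; 0b11000111 ⊕ 0b11100101 = 0b00100010.
C[6]: T = 0b11101110, S = E(K, T) = 0b11100010; 0b11010111 ⊕ 0b11100010 = 0b00110101.

C[1] = 0b11001100, C[2] = 0b01000110, C[3] = 0b01100000, C[4] = 0b11110100, C[5] = 0b00100010, C[6] = 0b00110101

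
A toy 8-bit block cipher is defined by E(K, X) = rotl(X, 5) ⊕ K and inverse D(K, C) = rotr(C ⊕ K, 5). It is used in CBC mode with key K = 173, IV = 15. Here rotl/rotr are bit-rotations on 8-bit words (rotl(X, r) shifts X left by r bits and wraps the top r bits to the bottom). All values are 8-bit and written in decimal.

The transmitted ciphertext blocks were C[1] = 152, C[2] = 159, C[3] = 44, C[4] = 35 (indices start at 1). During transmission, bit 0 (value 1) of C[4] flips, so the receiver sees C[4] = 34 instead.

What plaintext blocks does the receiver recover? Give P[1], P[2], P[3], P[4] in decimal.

CBC decryption: P_i = D(K, C_i) ⊕ C_{i−1}, with C_{0} = IV.
Only C[4] changed, to 34. In CBC, a change in C_i garbles P_i and flips the same bit in P_{i+1}. Decrypting the received ciphertext:
P[1]: D(K, 152) = 169; 169 ⊕ 15 = 166.
P[2]: D(K, 159) = 145; 145 ⊕ 152 = 9.
P[3]: D(K, 44) = 12; 12 ⊕ 159 = 147.
P[4]: D(K, 34) = 124; 124 ⊕ 44 = 80.
Blocks that differ from the original plaintext: P[4].

P[1] = 166, P[2] = 9, P[3] = 147, P[4] = 80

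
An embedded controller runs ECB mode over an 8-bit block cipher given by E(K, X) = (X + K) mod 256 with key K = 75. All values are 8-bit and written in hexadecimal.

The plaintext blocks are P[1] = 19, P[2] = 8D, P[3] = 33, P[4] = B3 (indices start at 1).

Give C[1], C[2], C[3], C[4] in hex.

C[1] = 8E, C[2] = 02, C[3] = A8, C[4] = 28

ECB encryption: C_i = E(K, P_i).
C[1]: E(K, 19) = 8E.
C[2]: E(K, 8D) = 02.
C[3]: E(K, 33) = A8.
C[4]: E(K, B3) = 28.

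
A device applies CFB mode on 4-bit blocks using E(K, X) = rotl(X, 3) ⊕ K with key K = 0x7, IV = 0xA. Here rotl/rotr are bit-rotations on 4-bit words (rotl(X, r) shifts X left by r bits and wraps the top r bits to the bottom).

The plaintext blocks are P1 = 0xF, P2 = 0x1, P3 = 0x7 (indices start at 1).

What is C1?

CFB encryption: C_i = P_i ⊕ E(K, C_{i−1}), with C_{0} = IV.
C1: E(K, 0xA) = 0x2; 0xF ⊕ 0x2 = 0xD.

C1 = 0xD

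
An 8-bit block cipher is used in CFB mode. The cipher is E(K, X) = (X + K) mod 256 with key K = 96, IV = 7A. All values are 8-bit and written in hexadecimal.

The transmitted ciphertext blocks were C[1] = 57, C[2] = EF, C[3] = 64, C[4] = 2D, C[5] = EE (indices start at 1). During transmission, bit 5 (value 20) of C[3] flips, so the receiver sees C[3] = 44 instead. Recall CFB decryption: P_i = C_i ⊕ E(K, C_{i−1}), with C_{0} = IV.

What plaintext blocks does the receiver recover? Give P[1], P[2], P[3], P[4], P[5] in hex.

Only C[3] changed, to 44. In CFB, a change in C_i flips the same bit in P_i and garbles P_{i+1}. Decrypting the received ciphertext:
P[1]: E(K, 7A) = 10; 57 ⊕ 10 = 47.
P[2]: E(K, 57) = ED; EF ⊕ ED = 02.
P[3]: E(K, EF) = 85; 44 ⊕ 85 = C1.
P[4]: E(K, 44) = DA; 2D ⊕ DA = F7.
P[5]: E(K, 2D) = C3; EE ⊕ C3 = 2D.
Blocks that differ from the original plaintext: P[3], P[4].

P[1] = 47, P[2] = 02, P[3] = C1, P[4] = F7, P[5] = 2D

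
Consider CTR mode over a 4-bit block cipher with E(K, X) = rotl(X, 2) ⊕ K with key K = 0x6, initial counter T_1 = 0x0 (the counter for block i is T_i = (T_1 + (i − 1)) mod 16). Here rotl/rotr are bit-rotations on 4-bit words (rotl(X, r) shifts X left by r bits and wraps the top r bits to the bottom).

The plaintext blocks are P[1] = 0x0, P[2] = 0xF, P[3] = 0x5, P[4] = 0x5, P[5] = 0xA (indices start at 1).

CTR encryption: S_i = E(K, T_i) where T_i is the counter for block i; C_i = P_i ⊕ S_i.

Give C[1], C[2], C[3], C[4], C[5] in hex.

C[1]: T = 0x0, S = E(K, T) = 0x6; 0x0 ⊕ 0x6 = 0x6.
C[2]: T = 0x1, S = E(K, T) = 0x2; 0xF ⊕ 0x2 = 0xD.
C[3]: T = 0x2, S = E(K, T) = 0xE; 0x5 ⊕ 0xE = 0xB.
C[4]: T = 0x3, S = E(K, T) = 0xA; 0x5 ⊕ 0xA = 0xF.
C[5]: T = 0x4, S = E(K, T) = 0x7; 0xA ⊕ 0x7 = 0xD.

C[1] = 0x6, C[2] = 0xD, C[3] = 0xB, C[4] = 0xF, C[5] = 0xD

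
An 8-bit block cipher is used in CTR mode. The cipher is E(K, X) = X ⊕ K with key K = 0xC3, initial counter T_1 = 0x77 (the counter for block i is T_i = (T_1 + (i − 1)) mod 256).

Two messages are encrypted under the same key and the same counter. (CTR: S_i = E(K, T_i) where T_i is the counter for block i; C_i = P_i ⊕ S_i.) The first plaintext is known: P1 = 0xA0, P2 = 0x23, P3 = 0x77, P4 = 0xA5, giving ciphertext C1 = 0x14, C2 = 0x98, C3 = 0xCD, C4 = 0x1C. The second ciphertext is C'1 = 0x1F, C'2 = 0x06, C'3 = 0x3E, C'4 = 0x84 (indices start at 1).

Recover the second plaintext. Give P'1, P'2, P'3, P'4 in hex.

P'1 = 0xAB, P'2 = 0xBD, P'3 = 0x84, P'4 = 0x3D

In CTR with a reused counter, both messages share the same keystream S_i, so C_i ⊕ C'_i = P_i ⊕ P'_i and thus P'_i = P_i ⊕ C_i ⊕ C'_i.
P'1: 0xA0 ⊕ 0x14 ⊕ 0x1F = 0xAB.
P'2: 0x23 ⊕ 0x98 ⊕ 0x06 = 0xBD.
P'3: 0x77 ⊕ 0xCD ⊕ 0x3E = 0x84.
P'4: 0xA5 ⊕ 0x1C ⊕ 0x84 = 0x3D.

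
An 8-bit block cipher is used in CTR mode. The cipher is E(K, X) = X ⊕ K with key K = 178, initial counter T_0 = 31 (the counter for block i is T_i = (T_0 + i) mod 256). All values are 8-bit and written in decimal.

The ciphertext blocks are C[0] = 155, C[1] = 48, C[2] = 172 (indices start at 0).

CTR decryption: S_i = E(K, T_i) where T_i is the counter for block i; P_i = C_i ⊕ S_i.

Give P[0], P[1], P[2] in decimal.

P[0] = 54, P[1] = 162, P[2] = 63

P[0]: T = 31, S = E(K, T) = 173; 155 ⊕ 173 = 54.
P[1]: T = 32, S = E(K, T) = 146; 48 ⊕ 146 = 162.
P[2]: T = 33, S = E(K, T) = 147; 172 ⊕ 147 = 63.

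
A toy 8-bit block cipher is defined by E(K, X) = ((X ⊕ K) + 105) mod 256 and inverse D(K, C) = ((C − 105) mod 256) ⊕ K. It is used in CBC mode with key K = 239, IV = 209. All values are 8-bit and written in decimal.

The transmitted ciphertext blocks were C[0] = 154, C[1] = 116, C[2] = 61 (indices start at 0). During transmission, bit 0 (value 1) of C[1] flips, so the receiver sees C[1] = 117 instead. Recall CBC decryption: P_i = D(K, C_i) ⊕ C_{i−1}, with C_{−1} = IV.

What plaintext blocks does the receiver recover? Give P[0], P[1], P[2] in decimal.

Only C[1] changed, to 117. In CBC, a change in C_i garbles P_i and flips the same bit in P_{i+1}. Decrypting the received ciphertext:
P[0]: D(K, 154) = 222; 222 ⊕ 209 = 15.
P[1]: D(K, 117) = 227; 227 ⊕ 154 = 121.
P[2]: D(K, 61) = 59; 59 ⊕ 117 = 78.
Blocks that differ from the original plaintext: P[1], P[2].

P[0] = 15, P[1] = 121, P[2] = 78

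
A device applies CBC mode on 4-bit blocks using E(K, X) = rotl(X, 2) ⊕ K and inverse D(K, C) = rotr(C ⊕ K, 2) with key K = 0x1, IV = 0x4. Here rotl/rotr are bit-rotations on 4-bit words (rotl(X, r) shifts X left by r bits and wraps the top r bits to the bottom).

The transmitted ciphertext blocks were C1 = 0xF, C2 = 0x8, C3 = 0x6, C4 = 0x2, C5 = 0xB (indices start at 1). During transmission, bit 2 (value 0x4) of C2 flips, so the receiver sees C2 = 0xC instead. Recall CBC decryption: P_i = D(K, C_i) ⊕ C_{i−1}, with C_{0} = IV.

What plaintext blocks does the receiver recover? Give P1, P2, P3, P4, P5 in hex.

P1 = 0xF, P2 = 0x8, P3 = 0x1, P4 = 0xA, P5 = 0x8

Only C2 changed, to 0xC. In CBC, a change in C_i garbles P_i and flips the same bit in P_{i+1}. Decrypting the received ciphertext:
P1: D(K, 0xF) = 0xB; 0xB ⊕ 0x4 = 0xF.
P2: D(K, 0xC) = 0x7; 0x7 ⊕ 0xF = 0x8.
P3: D(K, 0x6) = 0xD; 0xD ⊕ 0xC = 0x1.
P4: D(K, 0x2) = 0xC; 0xC ⊕ 0x6 = 0xA.
P5: D(K, 0xB) = 0xA; 0xA ⊕ 0x2 = 0x8.
Blocks that differ from the original plaintext: P2, P3.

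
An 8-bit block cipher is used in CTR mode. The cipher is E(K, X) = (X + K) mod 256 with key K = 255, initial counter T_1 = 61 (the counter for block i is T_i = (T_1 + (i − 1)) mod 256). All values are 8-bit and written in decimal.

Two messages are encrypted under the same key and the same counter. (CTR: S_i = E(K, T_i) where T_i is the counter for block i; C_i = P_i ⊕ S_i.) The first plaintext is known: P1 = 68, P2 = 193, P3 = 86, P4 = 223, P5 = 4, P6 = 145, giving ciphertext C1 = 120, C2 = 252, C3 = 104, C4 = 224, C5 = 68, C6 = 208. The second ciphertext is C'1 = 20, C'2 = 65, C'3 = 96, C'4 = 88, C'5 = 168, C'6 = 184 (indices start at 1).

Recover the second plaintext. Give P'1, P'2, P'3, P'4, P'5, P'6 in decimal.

P'1 = 40, P'2 = 124, P'3 = 94, P'4 = 103, P'5 = 232, P'6 = 249

In CTR with a reused counter, both messages share the same keystream S_i, so C_i ⊕ C'_i = P_i ⊕ P'_i and thus P'_i = P_i ⊕ C_i ⊕ C'_i.
P'1: 68 ⊕ 120 ⊕ 20 = 40.
P'2: 193 ⊕ 252 ⊕ 65 = 124.
P'3: 86 ⊕ 104 ⊕ 96 = 94.
P'4: 223 ⊕ 224 ⊕ 88 = 103.
P'5: 4 ⊕ 68 ⊕ 168 = 232.
P'6: 145 ⊕ 208 ⊕ 184 = 249.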